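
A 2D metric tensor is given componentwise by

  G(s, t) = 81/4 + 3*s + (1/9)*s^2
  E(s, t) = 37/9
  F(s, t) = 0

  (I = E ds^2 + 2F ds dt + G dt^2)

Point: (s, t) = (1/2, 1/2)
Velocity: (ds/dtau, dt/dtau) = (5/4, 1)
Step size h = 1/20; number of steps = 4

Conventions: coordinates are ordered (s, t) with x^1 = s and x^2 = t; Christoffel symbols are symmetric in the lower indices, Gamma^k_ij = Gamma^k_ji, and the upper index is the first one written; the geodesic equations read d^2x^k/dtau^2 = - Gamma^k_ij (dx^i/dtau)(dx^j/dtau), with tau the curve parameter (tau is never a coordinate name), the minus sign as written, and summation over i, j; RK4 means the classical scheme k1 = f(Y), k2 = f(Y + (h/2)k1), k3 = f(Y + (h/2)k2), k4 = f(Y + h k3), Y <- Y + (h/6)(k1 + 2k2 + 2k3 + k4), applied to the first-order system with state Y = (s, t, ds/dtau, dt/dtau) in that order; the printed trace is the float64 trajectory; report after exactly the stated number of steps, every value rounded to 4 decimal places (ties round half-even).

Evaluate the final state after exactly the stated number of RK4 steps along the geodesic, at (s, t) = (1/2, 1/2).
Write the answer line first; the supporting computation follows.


Answer: s = 0.7574, t = 0.6964, ds/dtau = 1.3237, dt/dtau = 0.9642

f(Y) = (ds/dtau, dt/dtau, -Gamma^s_ij Y'^i Y'^j, -Gamma^t_ij Y'^i Y'^j) with the Gammas evaluated at the stage position; h = 0.050000; intermediate values shown to 6 dp
step 0: s = 0.5000, t = 0.5000, ds/dtau = 1.2500, dt/dtau = 1.0000
step 1:
  k1: at (s, t) = (0.500000, 0.500000), (ds/dtau, dt/dtau) = (1.250000, 1.000000); Gamma_sss = 0.000000, Gamma_sst = 0.000000, Gamma_stt = -0.378378, Gamma_tss = 0.000000, Gamma_tst = 0.071429, Gamma_ttt = 0.000000; k1 = (1.250000, 1.000000, 0.378378, -0.178571)
  k2: at (s, t) = (0.531250, 0.525000), (ds/dtau, dt/dtau) = (1.259459, 0.995536); Gamma_sss = 0.000000, Gamma_sst = 0.000000, Gamma_stt = -0.379223, Gamma_tss = 0.000000, Gamma_tst = 0.071269, Gamma_ttt = 0.000000; k2 = (1.259459, 0.995536, 0.375845, -0.178721)
  k3: at (s, t) = (0.531486, 0.524888), (ds/dtau, dt/dtau) = (1.259396, 0.995532); Gamma_sss = 0.000000, Gamma_sst = 0.000000, Gamma_stt = -0.379229, Gamma_tss = 0.000000, Gamma_tst = 0.071268, Gamma_ttt = 0.000000; k3 = (1.259396, 0.995532, 0.375848, -0.178708)
  k4: at (s, t) = (0.562970, 0.549777), (ds/dtau, dt/dtau) = (1.268792, 0.991065); Gamma_sss = 0.000000, Gamma_sst = 0.000000, Gamma_stt = -0.380080, Gamma_tss = 0.000000, Gamma_tst = 0.071109, Gamma_ttt = 0.000000; k4 = (1.268792, 0.991065, 0.373318, -0.178832)
  Y <- Y + (h/6)(k1 + 2k2 + 2k3 + k4): s = 0.5630, t = 0.5498, ds/dtau = 1.2688, dt/dtau = 0.9911
step 2:
  k1: at (s, t) = (0.562971, 0.549777), (ds/dtau, dt/dtau) = (1.268792, 0.991064); Gamma_sss = 0.000000, Gamma_sst = 0.000000, Gamma_stt = -0.380080, Gamma_tss = 0.000000, Gamma_tst = 0.071109, Gamma_ttt = 0.000000; k1 = (1.268792, 0.991064, 0.373318, -0.178832)
  k2: at (s, t) = (0.594691, 0.574553), (ds/dtau, dt/dtau) = (1.278125, 0.986594); Gamma_sss = 0.000000, Gamma_sst = 0.000000, Gamma_stt = -0.380938, Gamma_tss = 0.000000, Gamma_tst = 0.070949, Gamma_ttt = 0.000000; k2 = (1.278125, 0.986594, 0.370792, -0.178931)
  k3: at (s, t) = (0.594924, 0.574442), (ds/dtau, dt/dtau) = (1.278062, 0.986591); Gamma_sss = 0.000000, Gamma_sst = 0.000000, Gamma_stt = -0.380944, Gamma_tss = 0.000000, Gamma_tst = 0.070948, Gamma_ttt = 0.000000; k3 = (1.278062, 0.986591, 0.370796, -0.178919)
  k4: at (s, t) = (0.626874, 0.599106), (ds/dtau, dt/dtau) = (1.287332, 0.982119); Gamma_sss = 0.000000, Gamma_sst = 0.000000, Gamma_stt = -0.381807, Gamma_tss = 0.000000, Gamma_tst = 0.070787, Gamma_ttt = 0.000000; k4 = (1.287332, 0.982119, 0.368275, -0.178994)
  Y <- Y + (h/6)(k1 + 2k2 + 2k3 + k4): s = 0.6269, t = 0.5991, ds/dtau = 1.2873, dt/dtau = 0.9821
step 3:
  k1: at (s, t) = (0.626875, 0.599106), (ds/dtau, dt/dtau) = (1.287332, 0.982118); Gamma_sss = 0.000000, Gamma_sst = 0.000000, Gamma_stt = -0.381807, Gamma_tss = 0.000000, Gamma_tst = 0.070787, Gamma_ttt = 0.000000; k1 = (1.287332, 0.982118, 0.368275, -0.178994)
  k2: at (s, t) = (0.659058, 0.623659), (ds/dtau, dt/dtau) = (1.296539, 0.977644); Gamma_sss = 0.000000, Gamma_sst = 0.000000, Gamma_stt = -0.382677, Gamma_tss = 0.000000, Gamma_tst = 0.070626, Gamma_ttt = 0.000000; k2 = (1.296539, 0.977644, 0.365758, -0.179045)
  k3: at (s, t) = (0.659288, 0.623547), (ds/dtau, dt/dtau) = (1.296476, 0.977642); Gamma_sss = 0.000000, Gamma_sst = 0.000000, Gamma_stt = -0.382683, Gamma_tss = 0.000000, Gamma_tst = 0.070625, Gamma_ttt = 0.000000; k3 = (1.296476, 0.977642, 0.365763, -0.179033)
  k4: at (s, t) = (0.691699, 0.647988), (ds/dtau, dt/dtau) = (1.305620, 0.973167); Gamma_sss = 0.000000, Gamma_sst = 0.000000, Gamma_stt = -0.383559, Gamma_tss = 0.000000, Gamma_tst = 0.070464, Gamma_ttt = 0.000000; k4 = (1.305620, 0.973167, 0.363251, -0.179060)
  Y <- Y + (h/6)(k1 + 2k2 + 2k3 + k4): s = 0.6917, t = 0.6480, ds/dtau = 1.3056, dt/dtau = 0.9732
step 4:
  k1: at (s, t) = (0.691700, 0.647988), (ds/dtau, dt/dtau) = (1.305620, 0.973167); Gamma_sss = 0.000000, Gamma_sst = 0.000000, Gamma_stt = -0.383559, Gamma_tss = 0.000000, Gamma_tst = 0.070464, Gamma_ttt = 0.000000; k1 = (1.305620, 0.973167, 0.363251, -0.179060)
  k2: at (s, t) = (0.724340, 0.672318), (ds/dtau, dt/dtau) = (1.314701, 0.968690); Gamma_sss = 0.000000, Gamma_sst = 0.000000, Gamma_stt = -0.384442, Gamma_tss = 0.000000, Gamma_tst = 0.070302, Gamma_ttt = 0.000000; k2 = (1.314701, 0.968690, 0.360745, -0.179065)
  k3: at (s, t) = (0.724567, 0.672206), (ds/dtau, dt/dtau) = (1.314639, 0.968690); Gamma_sss = 0.000000, Gamma_sst = 0.000000, Gamma_stt = -0.384448, Gamma_tss = 0.000000, Gamma_tst = 0.070301, Gamma_ttt = 0.000000; k3 = (1.314639, 0.968690, 0.360751, -0.179053)
  k4: at (s, t) = (0.757432, 0.696423), (ds/dtau, dt/dtau) = (1.323658, 0.964214); Gamma_sss = 0.000000, Gamma_sst = 0.000000, Gamma_stt = -0.385336, Gamma_tss = 0.000000, Gamma_tst = 0.070139, Gamma_ttt = 0.000000; k4 = (1.323658, 0.964214, 0.358250, -0.179035)
  Y <- Y + (h/6)(k1 + 2k2 + 2k3 + k4): s = 0.7574, t = 0.6964, ds/dtau = 1.3237, dt/dtau = 0.9642


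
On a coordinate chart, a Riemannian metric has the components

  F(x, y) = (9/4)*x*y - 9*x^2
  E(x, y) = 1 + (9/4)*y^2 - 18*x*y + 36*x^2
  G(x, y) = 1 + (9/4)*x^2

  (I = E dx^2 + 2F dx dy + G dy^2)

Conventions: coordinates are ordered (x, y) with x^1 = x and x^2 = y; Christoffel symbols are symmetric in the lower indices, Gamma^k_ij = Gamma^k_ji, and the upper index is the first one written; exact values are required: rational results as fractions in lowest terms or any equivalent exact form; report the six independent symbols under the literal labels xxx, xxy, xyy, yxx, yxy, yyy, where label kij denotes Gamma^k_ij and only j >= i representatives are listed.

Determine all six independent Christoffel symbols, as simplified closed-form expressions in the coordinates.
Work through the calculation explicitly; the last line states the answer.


E = 1 + (9/4)*y^2 - 18*x*y + 36*x^2; F = (9/4)*x*y - 9*x^2; G = 1 + (9/4)*x^2
Gamma^k_ij = (1/2) g^{kl} (d_i g_jl + d_j g_il - d_l g_ij), with g^inv = (1/(EG-F^2)) [[G, -F], [-F, E]]
first partials: E_x = -18*y + 72*x, E_y = (9/2)*y - 18*x, F_x = (9/4)*y - 18*x, F_y = (9/4)*x, G_x = (9/2)*x, G_y = 0
D = EG - F^2 = 1 + (9/4)*y^2 - 18*x*y + (153/4)*x^2
expanded: Gamma^x_xx = (G E_x - 2F F_x + F E_y)/(2D), Gamma^x_xy = (G E_y - F G_x)/(2D), Gamma^x_yy = (2G F_y - G G_x - F G_y)/(2D), Gamma^y_xx = (2E F_x - E E_y - F E_x)/(2D), Gamma^y_xy = (E G_x - F E_y)/(2D), Gamma^y_yy = (E G_y - 2F F_y + F G_x)/(2D); substitute and cancel common factors

Answer: Gamma_xxx = (144*x - 36*y)/(153*x^2 - 72*x*y + 9*y^2 + 4), Gamma_xxy = (-36*x + 9*y)/(153*x^2 - 72*x*y + 9*y^2 + 4), Gamma_xyy = 0, Gamma_yxx = -36*x/(153*x^2 - 72*x*y + 9*y^2 + 4), Gamma_yxy = 9*x/(153*x^2 - 72*x*y + 9*y^2 + 4), Gamma_yyy = 0


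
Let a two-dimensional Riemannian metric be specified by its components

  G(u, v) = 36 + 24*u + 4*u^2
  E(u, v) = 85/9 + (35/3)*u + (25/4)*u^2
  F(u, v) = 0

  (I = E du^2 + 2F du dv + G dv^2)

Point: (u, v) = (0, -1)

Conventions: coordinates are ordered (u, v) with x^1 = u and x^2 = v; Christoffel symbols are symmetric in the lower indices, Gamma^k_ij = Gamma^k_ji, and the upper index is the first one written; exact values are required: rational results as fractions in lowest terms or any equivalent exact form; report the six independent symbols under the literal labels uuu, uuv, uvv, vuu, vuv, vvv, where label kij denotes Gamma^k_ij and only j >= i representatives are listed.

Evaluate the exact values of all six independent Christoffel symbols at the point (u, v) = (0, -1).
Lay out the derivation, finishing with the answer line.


E = 85/9, F = 0, G = 36 at the point
E_u = 35/3, E_v = 0, F_u = 0, F_v = 0, G_u = 24, G_v = 0
EG - F^2 = 340;  g^inv = (1/340) * [[36, 0], [0, 85/9]]
first-kind symbols [ij,l] = (1/2)(d_i g_jl + d_j g_il - d_l g_ij): [uu,u] = E_u/2 = 35/6, [uu,v] = F_u - E_v/2 = 0, [uv,u] = E_v/2 = 0, [uv,v] = G_u/2 = 12, [vv,u] = F_v - G_u/2 = -12, [vv,v] = G_v/2 = 0
Gamma^u_ij = (G*[ij,u] - F*[ij,v])/(EG - F^2), Gamma^v_ij = (E*[ij,v] - F*[ij,u])/(EG - F^2)

Answer: Gamma_uuu = 21/34, Gamma_uuv = 0, Gamma_uvv = -108/85, Gamma_vuu = 0, Gamma_vuv = 1/3, Gamma_vvv = 0


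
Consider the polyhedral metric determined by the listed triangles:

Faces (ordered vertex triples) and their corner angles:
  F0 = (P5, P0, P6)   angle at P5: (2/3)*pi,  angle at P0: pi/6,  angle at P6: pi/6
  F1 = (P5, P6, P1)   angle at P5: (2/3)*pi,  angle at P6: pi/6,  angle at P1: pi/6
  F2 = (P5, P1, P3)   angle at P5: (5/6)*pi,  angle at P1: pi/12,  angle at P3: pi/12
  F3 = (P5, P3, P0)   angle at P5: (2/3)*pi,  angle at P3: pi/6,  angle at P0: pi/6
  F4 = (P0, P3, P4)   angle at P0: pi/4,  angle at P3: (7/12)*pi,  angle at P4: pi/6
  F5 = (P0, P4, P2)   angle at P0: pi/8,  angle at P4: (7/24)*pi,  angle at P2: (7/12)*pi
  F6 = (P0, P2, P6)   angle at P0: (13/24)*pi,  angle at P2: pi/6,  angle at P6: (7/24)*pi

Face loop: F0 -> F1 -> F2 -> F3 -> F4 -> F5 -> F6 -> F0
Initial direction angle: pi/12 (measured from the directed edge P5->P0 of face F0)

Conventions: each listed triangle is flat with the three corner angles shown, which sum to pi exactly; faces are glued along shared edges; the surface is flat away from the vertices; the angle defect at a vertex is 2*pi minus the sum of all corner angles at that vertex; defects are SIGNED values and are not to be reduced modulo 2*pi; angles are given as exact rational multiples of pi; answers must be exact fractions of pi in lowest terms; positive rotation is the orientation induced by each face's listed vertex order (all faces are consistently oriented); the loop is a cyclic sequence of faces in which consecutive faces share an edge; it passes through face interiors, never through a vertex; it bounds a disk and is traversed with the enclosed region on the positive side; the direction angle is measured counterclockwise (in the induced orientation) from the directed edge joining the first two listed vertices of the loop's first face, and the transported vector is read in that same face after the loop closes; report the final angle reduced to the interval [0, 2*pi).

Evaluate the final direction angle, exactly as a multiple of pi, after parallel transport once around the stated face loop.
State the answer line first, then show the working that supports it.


Answer: final direction angle = 0

enclosed vertex P0: corner angles sum to (5/4)*pi, defect = 2*pi - (5/4)*pi = (3/4)*pi
enclosed vertex P5: corner angles sum to (17/6)*pi, defect = 2*pi - (17/6)*pi = (-5/6)*pi
transport around the loop rotates by the sum of enclosed defects; add to the initial angle mod 2*pi
final angle = pi/12 - pi/12 = 0 (mod 2*pi)


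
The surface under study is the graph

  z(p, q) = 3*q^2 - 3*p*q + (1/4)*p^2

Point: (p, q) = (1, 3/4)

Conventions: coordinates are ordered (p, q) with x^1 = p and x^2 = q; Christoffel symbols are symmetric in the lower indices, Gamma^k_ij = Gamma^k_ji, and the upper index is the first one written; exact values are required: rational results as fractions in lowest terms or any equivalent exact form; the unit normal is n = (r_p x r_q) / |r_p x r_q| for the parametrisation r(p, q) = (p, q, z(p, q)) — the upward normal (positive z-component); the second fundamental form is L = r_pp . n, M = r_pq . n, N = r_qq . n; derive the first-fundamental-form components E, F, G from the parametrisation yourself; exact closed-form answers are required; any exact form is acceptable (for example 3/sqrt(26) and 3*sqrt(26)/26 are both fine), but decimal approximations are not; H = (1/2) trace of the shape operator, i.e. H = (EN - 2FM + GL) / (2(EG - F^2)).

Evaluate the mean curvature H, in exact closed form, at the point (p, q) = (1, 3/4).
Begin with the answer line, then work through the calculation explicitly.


Answer: H = 328*sqrt(101)/10201

z_p = -7/4, z_q = 3/2, z_pp = 1/2, z_pq = -3, z_qq = 6
E = 65/16, F = -21/8, G = 13/4; answer radicand W^2 = 101/16
unnormalised second-form numerators: l = 1/2, m = -3, n = 6; L = l/sqrt(101/16), and similarly M = m/sqrt(W^2), N = n/sqrt(W^2)
H = (E*n - 2*F*m + G*l) / (2*(EG - F^2)*sqrt(W^2)); E*n - 2*F*m + G*l = 41/4, EG - F^2 = 101/16, so H = (82/101)/sqrt(101/16)


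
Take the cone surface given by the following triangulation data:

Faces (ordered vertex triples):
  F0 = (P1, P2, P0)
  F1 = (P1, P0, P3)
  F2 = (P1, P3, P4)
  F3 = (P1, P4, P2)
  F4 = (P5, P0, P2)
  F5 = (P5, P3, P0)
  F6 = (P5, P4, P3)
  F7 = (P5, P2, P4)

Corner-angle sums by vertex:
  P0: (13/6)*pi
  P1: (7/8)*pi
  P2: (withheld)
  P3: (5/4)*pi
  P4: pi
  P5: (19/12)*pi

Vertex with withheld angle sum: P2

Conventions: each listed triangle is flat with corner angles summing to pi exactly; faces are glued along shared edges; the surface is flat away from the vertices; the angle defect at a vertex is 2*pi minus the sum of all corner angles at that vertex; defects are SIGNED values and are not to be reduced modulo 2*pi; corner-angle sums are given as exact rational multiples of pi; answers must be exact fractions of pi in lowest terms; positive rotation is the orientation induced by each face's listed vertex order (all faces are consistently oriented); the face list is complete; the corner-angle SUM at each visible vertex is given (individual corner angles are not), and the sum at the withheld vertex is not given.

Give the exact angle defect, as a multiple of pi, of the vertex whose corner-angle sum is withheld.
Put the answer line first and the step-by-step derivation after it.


Answer: defect(P2) = (7/8)*pi

V = 6, E = 12, F = 8; chi = V - E + F = 2
Gauss-Bonnet: total defect = 2*pi*chi = 4*pi; visible defects sum to (25/8)*pi


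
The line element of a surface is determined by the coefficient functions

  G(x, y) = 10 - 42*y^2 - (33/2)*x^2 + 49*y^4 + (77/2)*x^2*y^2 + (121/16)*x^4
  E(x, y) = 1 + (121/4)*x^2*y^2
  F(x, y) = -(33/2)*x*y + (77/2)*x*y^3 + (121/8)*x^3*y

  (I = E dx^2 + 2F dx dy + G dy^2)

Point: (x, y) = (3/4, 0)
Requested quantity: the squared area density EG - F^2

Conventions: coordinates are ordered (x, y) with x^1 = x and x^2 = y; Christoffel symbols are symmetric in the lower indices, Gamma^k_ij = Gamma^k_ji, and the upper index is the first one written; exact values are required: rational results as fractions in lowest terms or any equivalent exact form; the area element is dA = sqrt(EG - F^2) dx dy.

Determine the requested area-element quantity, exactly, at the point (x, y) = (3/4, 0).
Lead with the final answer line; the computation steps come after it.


Answer: EG - F^2 = 12745/4096

E = 1, F = 0, G = 12745/4096; EG - F^2 = 12745/4096


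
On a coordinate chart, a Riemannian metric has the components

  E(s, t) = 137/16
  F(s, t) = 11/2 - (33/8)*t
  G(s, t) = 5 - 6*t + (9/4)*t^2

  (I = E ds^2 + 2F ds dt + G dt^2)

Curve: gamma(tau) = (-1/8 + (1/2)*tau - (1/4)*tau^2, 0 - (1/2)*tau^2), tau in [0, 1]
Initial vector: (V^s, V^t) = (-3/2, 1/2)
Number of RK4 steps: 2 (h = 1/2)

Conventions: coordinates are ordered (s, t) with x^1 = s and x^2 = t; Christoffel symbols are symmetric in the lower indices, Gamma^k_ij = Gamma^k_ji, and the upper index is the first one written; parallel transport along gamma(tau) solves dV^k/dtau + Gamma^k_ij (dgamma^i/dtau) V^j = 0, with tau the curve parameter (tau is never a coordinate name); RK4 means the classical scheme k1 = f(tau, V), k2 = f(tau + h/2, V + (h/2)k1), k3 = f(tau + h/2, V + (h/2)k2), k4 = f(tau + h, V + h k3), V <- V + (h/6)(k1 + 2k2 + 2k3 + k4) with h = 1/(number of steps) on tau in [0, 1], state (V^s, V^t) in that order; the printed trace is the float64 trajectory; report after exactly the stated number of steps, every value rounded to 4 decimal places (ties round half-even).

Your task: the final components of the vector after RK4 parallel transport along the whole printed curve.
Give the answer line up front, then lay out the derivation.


Answer: V^s = -1.5686, V^t = 0.4413

gamma'(tau) = (1/2 - (1/2)*tau, -tau); f(tau, V)^k = -Gamma^k_ij(gamma(tau)) gamma'^i(tau) V^j; h = 1/2; intermediate values shown to 6 dp
curve data and Christoffel symbols at the stage parameters:
  tau = 0.000000: gamma = (-0.125000, 0.000000), gamma' = (0.500000, 0.000000); Gamma_sss = 0.000000, Gamma_sst = 0.000000, Gamma_stt = -0.328358, Gamma_tss = 0.000000, Gamma_tst = 0.000000, Gamma_ttt = -0.238806
  tau = 0.250000: gamma = (-0.015625, -0.031250), gamma' = (0.375000, -0.250000); Gamma_sss = 0.000000, Gamma_sst = 0.000000, Gamma_stt = -0.323474, Gamma_tss = 0.000000, Gamma_tst = 0.000000, Gamma_ttt = -0.240767
  tau = 0.500000: gamma = (0.062500, -0.125000), gamma' = (0.250000, -0.500000); Gamma_sss = 0.000000, Gamma_sst = 0.000000, Gamma_stt = -0.309043, Gamma_tss = 0.000000, Gamma_tst = 0.000000, Gamma_ttt = -0.245830
  tau = 0.750000: gamma = (0.109375, -0.281250), gamma' = (0.125000, -0.750000); Gamma_sss = 0.000000, Gamma_sst = 0.000000, Gamma_stt = -0.285903, Gamma_tss = 0.000000, Gamma_tst = 0.000000, Gamma_ttt = -0.251789
  tau = 1.000000: gamma = (0.125000, -0.500000), gamma' = (0.000000, -1.000000); Gamma_sss = 0.000000, Gamma_sst = 0.000000, Gamma_stt = -0.255814, Gamma_tss = 0.000000, Gamma_tst = 0.000000, Gamma_ttt = -0.255814
step 0: V^s = -1.5000, V^t = 0.5000
step 1: k1 = (0.000000, 0.000000), k2 = (-0.040434, -0.030096), k3 = (-0.039826, -0.029643), k4 = (-0.074971, -0.059636); V <- V + (h/6)(k1 + 2k2 + 2k3 + k4): V^s = -1.5196, V^t = 0.4851
step 2: k1 = (-0.074954, -0.059623), k2 = (-0.100817, -0.088788), k3 = (-0.099253, -0.087411), k4 = (-0.112908, -0.112908); V <- V + (h/6)(k1 + 2k2 + 2k3 + k4): V^s = -1.5686, V^t = 0.4413


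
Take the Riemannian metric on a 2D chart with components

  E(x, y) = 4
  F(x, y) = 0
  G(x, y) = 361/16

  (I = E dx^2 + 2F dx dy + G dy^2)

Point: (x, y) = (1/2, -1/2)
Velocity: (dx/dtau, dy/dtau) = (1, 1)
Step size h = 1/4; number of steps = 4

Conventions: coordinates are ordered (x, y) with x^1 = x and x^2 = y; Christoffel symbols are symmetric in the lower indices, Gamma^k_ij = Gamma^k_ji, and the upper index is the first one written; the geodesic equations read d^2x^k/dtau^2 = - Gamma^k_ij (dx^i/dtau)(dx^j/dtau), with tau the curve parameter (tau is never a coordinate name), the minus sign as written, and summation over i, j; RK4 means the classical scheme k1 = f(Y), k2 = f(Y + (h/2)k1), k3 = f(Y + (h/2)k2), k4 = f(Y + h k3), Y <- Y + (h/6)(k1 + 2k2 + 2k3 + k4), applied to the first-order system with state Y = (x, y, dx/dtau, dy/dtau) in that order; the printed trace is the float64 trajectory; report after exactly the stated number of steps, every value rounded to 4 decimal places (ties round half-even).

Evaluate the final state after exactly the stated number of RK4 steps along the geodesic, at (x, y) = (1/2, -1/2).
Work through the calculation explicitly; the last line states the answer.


f(Y) = (dx/dtau, dy/dtau, -Gamma^x_ij Y'^i Y'^j, -Gamma^y_ij Y'^i Y'^j) with the Gammas evaluated at the stage position; h = 0.250000; intermediate values shown to 6 dp
step 0: x = 0.5000, y = -0.5000, dx/dtau = 1.0000, dy/dtau = 1.0000
step 1:
  k1: at (x, y) = (0.500000, -0.500000), (dx/dtau, dy/dtau) = (1.000000, 1.000000); Gamma_xxx = 0.000000, Gamma_xxy = 0.000000, Gamma_xyy = 0.000000, Gamma_yxx = 0.000000, Gamma_yxy = 0.000000, Gamma_yyy = 0.000000; k1 = (1.000000, 1.000000, 0.000000, 0.000000)
  k2: at (x, y) = (0.625000, -0.375000), (dx/dtau, dy/dtau) = (1.000000, 1.000000); Gamma_xxx = 0.000000, Gamma_xxy = 0.000000, Gamma_xyy = 0.000000, Gamma_yxx = 0.000000, Gamma_yxy = 0.000000, Gamma_yyy = 0.000000; k2 = (1.000000, 1.000000, 0.000000, 0.000000)
  k3: at (x, y) = (0.625000, -0.375000), (dx/dtau, dy/dtau) = (1.000000, 1.000000); Gamma_xxx = 0.000000, Gamma_xxy = 0.000000, Gamma_xyy = 0.000000, Gamma_yxx = 0.000000, Gamma_yxy = 0.000000, Gamma_yyy = 0.000000; k3 = (1.000000, 1.000000, 0.000000, 0.000000)
  k4: at (x, y) = (0.750000, -0.250000), (dx/dtau, dy/dtau) = (1.000000, 1.000000); Gamma_xxx = 0.000000, Gamma_xxy = 0.000000, Gamma_xyy = 0.000000, Gamma_yxx = 0.000000, Gamma_yxy = 0.000000, Gamma_yyy = 0.000000; k4 = (1.000000, 1.000000, 0.000000, 0.000000)
  Y <- Y + (h/6)(k1 + 2k2 + 2k3 + k4): x = 0.7500, y = -0.2500, dx/dtau = 1.0000, dy/dtau = 1.0000
step 2:
  k1: at (x, y) = (0.750000, -0.250000), (dx/dtau, dy/dtau) = (1.000000, 1.000000); Gamma_xxx = 0.000000, Gamma_xxy = 0.000000, Gamma_xyy = 0.000000, Gamma_yxx = 0.000000, Gamma_yxy = 0.000000, Gamma_yyy = 0.000000; k1 = (1.000000, 1.000000, 0.000000, 0.000000)
  k2: at (x, y) = (0.875000, -0.125000), (dx/dtau, dy/dtau) = (1.000000, 1.000000); Gamma_xxx = 0.000000, Gamma_xxy = 0.000000, Gamma_xyy = 0.000000, Gamma_yxx = 0.000000, Gamma_yxy = 0.000000, Gamma_yyy = 0.000000; k2 = (1.000000, 1.000000, 0.000000, 0.000000)
  k3: at (x, y) = (0.875000, -0.125000), (dx/dtau, dy/dtau) = (1.000000, 1.000000); Gamma_xxx = 0.000000, Gamma_xxy = 0.000000, Gamma_xyy = 0.000000, Gamma_yxx = 0.000000, Gamma_yxy = 0.000000, Gamma_yyy = 0.000000; k3 = (1.000000, 1.000000, 0.000000, 0.000000)
  k4: at (x, y) = (1.000000, 0.000000), (dx/dtau, dy/dtau) = (1.000000, 1.000000); Gamma_xxx = 0.000000, Gamma_xxy = 0.000000, Gamma_xyy = 0.000000, Gamma_yxx = 0.000000, Gamma_yxy = 0.000000, Gamma_yyy = 0.000000; k4 = (1.000000, 1.000000, 0.000000, 0.000000)
  Y <- Y + (h/6)(k1 + 2k2 + 2k3 + k4): x = 1.0000, y = 0.0000, dx/dtau = 1.0000, dy/dtau = 1.0000
step 3:
  k1: at (x, y) = (1.000000, 0.000000), (dx/dtau, dy/dtau) = (1.000000, 1.000000); Gamma_xxx = 0.000000, Gamma_xxy = 0.000000, Gamma_xyy = 0.000000, Gamma_yxx = 0.000000, Gamma_yxy = 0.000000, Gamma_yyy = 0.000000; k1 = (1.000000, 1.000000, 0.000000, 0.000000)
  k2: at (x, y) = (1.125000, 0.125000), (dx/dtau, dy/dtau) = (1.000000, 1.000000); Gamma_xxx = 0.000000, Gamma_xxy = 0.000000, Gamma_xyy = 0.000000, Gamma_yxx = 0.000000, Gamma_yxy = 0.000000, Gamma_yyy = 0.000000; k2 = (1.000000, 1.000000, 0.000000, 0.000000)
  k3: at (x, y) = (1.125000, 0.125000), (dx/dtau, dy/dtau) = (1.000000, 1.000000); Gamma_xxx = 0.000000, Gamma_xxy = 0.000000, Gamma_xyy = 0.000000, Gamma_yxx = 0.000000, Gamma_yxy = 0.000000, Gamma_yyy = 0.000000; k3 = (1.000000, 1.000000, 0.000000, 0.000000)
  k4: at (x, y) = (1.250000, 0.250000), (dx/dtau, dy/dtau) = (1.000000, 1.000000); Gamma_xxx = 0.000000, Gamma_xxy = 0.000000, Gamma_xyy = 0.000000, Gamma_yxx = 0.000000, Gamma_yxy = 0.000000, Gamma_yyy = 0.000000; k4 = (1.000000, 1.000000, 0.000000, 0.000000)
  Y <- Y + (h/6)(k1 + 2k2 + 2k3 + k4): x = 1.2500, y = 0.2500, dx/dtau = 1.0000, dy/dtau = 1.0000
step 4:
  k1: at (x, y) = (1.250000, 0.250000), (dx/dtau, dy/dtau) = (1.000000, 1.000000); Gamma_xxx = 0.000000, Gamma_xxy = 0.000000, Gamma_xyy = 0.000000, Gamma_yxx = 0.000000, Gamma_yxy = 0.000000, Gamma_yyy = 0.000000; k1 = (1.000000, 1.000000, 0.000000, 0.000000)
  k2: at (x, y) = (1.375000, 0.375000), (dx/dtau, dy/dtau) = (1.000000, 1.000000); Gamma_xxx = 0.000000, Gamma_xxy = 0.000000, Gamma_xyy = 0.000000, Gamma_yxx = 0.000000, Gamma_yxy = 0.000000, Gamma_yyy = 0.000000; k2 = (1.000000, 1.000000, 0.000000, 0.000000)
  k3: at (x, y) = (1.375000, 0.375000), (dx/dtau, dy/dtau) = (1.000000, 1.000000); Gamma_xxx = 0.000000, Gamma_xxy = 0.000000, Gamma_xyy = 0.000000, Gamma_yxx = 0.000000, Gamma_yxy = 0.000000, Gamma_yyy = 0.000000; k3 = (1.000000, 1.000000, 0.000000, 0.000000)
  k4: at (x, y) = (1.500000, 0.500000), (dx/dtau, dy/dtau) = (1.000000, 1.000000); Gamma_xxx = 0.000000, Gamma_xxy = 0.000000, Gamma_xyy = 0.000000, Gamma_yxx = 0.000000, Gamma_yxy = 0.000000, Gamma_yyy = 0.000000; k4 = (1.000000, 1.000000, 0.000000, 0.000000)
  Y <- Y + (h/6)(k1 + 2k2 + 2k3 + k4): x = 1.5000, y = 0.5000, dx/dtau = 1.0000, dy/dtau = 1.0000

Answer: x = 1.5000, y = 0.5000, dx/dtau = 1.0000, dy/dtau = 1.0000


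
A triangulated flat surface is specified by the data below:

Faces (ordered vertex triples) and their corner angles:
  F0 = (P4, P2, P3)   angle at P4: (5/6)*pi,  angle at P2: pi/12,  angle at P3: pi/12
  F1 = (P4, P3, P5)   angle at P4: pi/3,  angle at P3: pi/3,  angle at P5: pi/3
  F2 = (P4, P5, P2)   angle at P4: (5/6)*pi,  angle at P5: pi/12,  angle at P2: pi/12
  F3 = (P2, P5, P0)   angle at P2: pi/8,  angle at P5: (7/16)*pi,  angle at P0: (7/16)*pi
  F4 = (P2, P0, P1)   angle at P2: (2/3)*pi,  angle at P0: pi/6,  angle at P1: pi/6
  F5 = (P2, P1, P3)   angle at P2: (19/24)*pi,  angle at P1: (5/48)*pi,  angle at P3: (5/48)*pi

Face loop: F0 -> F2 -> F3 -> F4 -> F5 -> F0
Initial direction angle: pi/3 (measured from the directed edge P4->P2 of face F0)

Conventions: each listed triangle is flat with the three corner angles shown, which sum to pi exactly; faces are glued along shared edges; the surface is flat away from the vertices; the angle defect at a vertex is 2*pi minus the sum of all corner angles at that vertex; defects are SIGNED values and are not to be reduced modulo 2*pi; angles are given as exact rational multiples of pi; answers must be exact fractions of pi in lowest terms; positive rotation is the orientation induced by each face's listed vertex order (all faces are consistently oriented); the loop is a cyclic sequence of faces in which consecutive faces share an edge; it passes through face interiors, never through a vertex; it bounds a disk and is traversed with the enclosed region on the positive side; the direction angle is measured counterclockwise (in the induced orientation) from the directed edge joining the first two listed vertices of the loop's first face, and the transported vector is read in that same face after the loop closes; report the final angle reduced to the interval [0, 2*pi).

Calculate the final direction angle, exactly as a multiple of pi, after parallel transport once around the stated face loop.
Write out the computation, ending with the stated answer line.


enclosed vertex P2: corner angles sum to (7/4)*pi, defect = 2*pi - (7/4)*pi = pi/4
holonomy = initial angle + sum of enclosed defects (mod 2*pi), positive in the induced orientation
final angle = pi/3 + pi/4 = (7/12)*pi (mod 2*pi)

Answer: final direction angle = (7/12)*pi


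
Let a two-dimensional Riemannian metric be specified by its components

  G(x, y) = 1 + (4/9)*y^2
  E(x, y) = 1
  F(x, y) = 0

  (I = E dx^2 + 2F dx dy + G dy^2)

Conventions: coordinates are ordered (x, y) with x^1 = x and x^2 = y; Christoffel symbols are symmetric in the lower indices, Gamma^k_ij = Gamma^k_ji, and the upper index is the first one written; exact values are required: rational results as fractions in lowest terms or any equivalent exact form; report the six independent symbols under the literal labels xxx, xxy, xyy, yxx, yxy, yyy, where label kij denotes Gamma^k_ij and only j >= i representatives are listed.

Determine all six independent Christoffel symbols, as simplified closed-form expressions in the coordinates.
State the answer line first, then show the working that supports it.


Answer: Gamma_xxx = 0, Gamma_xxy = 0, Gamma_xyy = 0, Gamma_yxx = 0, Gamma_yxy = 0, Gamma_yyy = 4*y/(4*y^2 + 9)

E = 1; F = 0; G = 1 + (4/9)*y^2
Gamma^k_ij = (1/2) g^{kl} (d_i g_jl + d_j g_il - d_l g_ij), with g^inv = (1/(EG-F^2)) [[G, -F], [-F, E]]
first partials: E_x = 0, E_y = 0, F_x = 0, F_y = 0, G_x = 0, G_y = (8/9)*y
D = EG - F^2 = 1 + (4/9)*y^2
expanded: Gamma^x_xx = (G E_x - 2F F_x + F E_y)/(2D), Gamma^x_xy = (G E_y - F G_x)/(2D), Gamma^x_yy = (2G F_y - G G_x - F G_y)/(2D), Gamma^y_xx = (2E F_x - E E_y - F E_x)/(2D), Gamma^y_xy = (E G_x - F E_y)/(2D), Gamma^y_yy = (E G_y - 2F F_y + F G_x)/(2D); substitute and cancel common factors


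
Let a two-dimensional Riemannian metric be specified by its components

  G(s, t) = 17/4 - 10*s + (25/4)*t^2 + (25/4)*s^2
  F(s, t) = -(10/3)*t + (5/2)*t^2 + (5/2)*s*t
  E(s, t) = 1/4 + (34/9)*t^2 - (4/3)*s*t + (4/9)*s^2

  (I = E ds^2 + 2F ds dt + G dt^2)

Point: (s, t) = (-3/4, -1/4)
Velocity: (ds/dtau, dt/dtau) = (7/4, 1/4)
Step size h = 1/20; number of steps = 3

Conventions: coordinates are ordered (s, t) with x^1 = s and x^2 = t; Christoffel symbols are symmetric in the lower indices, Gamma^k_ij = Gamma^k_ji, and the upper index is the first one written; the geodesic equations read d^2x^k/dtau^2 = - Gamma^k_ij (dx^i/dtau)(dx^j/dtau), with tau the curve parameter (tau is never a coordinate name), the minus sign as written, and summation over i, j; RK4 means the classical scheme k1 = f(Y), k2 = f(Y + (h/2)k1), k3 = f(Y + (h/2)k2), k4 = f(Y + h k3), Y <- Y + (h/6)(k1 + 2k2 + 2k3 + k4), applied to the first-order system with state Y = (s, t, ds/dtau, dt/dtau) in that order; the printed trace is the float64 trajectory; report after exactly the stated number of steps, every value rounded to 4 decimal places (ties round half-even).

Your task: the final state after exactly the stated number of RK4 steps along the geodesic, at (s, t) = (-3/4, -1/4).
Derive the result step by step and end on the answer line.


f(Y) = (ds/dtau, dt/dtau, -Gamma^s_ij Y'^i Y'^j, -Gamma^t_ij Y'^i Y'^j) with the Gammas evaluated at the stage position; h = 0.050000; intermediate values shown to 6 dp
step 0: s = -0.7500, t = -0.2500, ds/dtau = 1.7500, dt/dtau = 0.2500
step 1:
  k1: at (s, t) = (-0.750000, -0.250000), (ds/dtau, dt/dtau) = (1.750000, 0.250000); Gamma_sss = -0.427806, Gamma_sst = 1.307321, Gamma_stt = 9.634547, Gamma_tss = 0.028316, Gamma_tst = -0.740536, Gamma_ttt = -0.997230; k1 = (1.750000, 0.250000, -0.435908, 0.623576)
  k2: at (s, t) = (-0.706250, -0.243750), (ds/dtau, dt/dtau) = (1.739102, 0.265589); Gamma_sss = -0.406207, Gamma_sst = 1.295325, Gamma_stt = 9.647149, Gamma_tss = 0.027418, Gamma_tst = -0.757799, Gamma_ttt = -1.009815; k2 = (1.739102, 0.265589, -0.648511, 0.688339)
  k3: at (s, t) = (-0.706522, -0.243360), (ds/dtau, dt/dtau) = (1.733787, 0.267208); Gamma_sss = -0.406997, Gamma_sst = 1.294910, Gamma_stt = 9.648792, Gamma_tss = 0.027376, Gamma_tst = -0.757472, Gamma_ttt = -1.008039; k3 = (1.733787, 0.267208, -0.665307, 0.691529)
  k4: at (s, t) = (-0.663311, -0.236640), (ds/dtau, dt/dtau) = (1.716735, 0.284576); Gamma_sss = -0.383416, Gamma_sst = 1.276840, Gamma_stt = 9.631269, Gamma_tss = 0.026227, Gamma_tst = -0.774704, Gamma_ttt = -1.015800; k4 = (1.716735, 0.284576, -0.897562, 0.761917)
  Y <- Y + (h/6)(k1 + 2k2 + 2k3 + k4): s = -0.6632, t = -0.2367, ds/dtau = 1.7170, dt/dtau = 0.2845
step 2:
  k1: at (s, t) = (-0.663229, -0.236665), (ds/dtau, dt/dtau) = (1.716991, 0.284544); Gamma_sss = -0.383307, Gamma_sst = 1.276845, Gamma_stt = 9.631024, Gamma_tss = 0.026229, Gamma_tst = -0.774756, Gamma_ttt = -1.015967; k1 = (1.716991, 0.284544, -0.897393, 0.761961)
  k2: at (s, t) = (-0.620304, -0.229552), (ds/dtau, dt/dtau) = (1.694556, 0.303593); Gamma_sss = -0.357450, Gamma_sst = 1.252338, Gamma_stt = 9.580540, Gamma_tss = 0.024844, Gamma_tst = -0.792125, Gamma_ttt = -1.019018; k2 = (1.694556, 0.303593, -1.145140, 0.837606)
  k3: at (s, t) = (-0.620865, -0.229075), (ds/dtau, dt/dtau) = (1.688362, 0.305484); Gamma_sss = -0.358762, Gamma_sst = 1.252029, Gamma_stt = 9.584606, Gamma_tss = 0.024809, Gamma_tst = -0.791603, Gamma_ttt = -1.016662; k3 = (1.688362, 0.305484, -1.163275, 0.840723)
  k4: at (s, t) = (-0.578811, -0.221391), (ds/dtau, dt/dtau) = (1.658827, 0.326580); Gamma_sss = -0.331715, Gamma_sst = 1.220997, Gamma_stt = 9.503990, Gamma_tss = 0.023212, Gamma_tst = -0.808742, Gamma_ttt = -1.013529; k4 = (1.658827, 0.326580, -1.423784, 0.920478)
  Y <- Y + (h/6)(k1 + 2k2 + 2k3 + k4): s = -0.5787, t = -0.2214, ds/dtau = 1.6592, dt/dtau = 0.3265
step 3:
  k1: at (s, t) = (-0.578715, -0.221421), (ds/dtau, dt/dtau) = (1.659174, 0.326536); Gamma_sss = -0.331566, Gamma_sst = 1.220976, Gamma_stt = 9.503454, Gamma_tss = 0.023213, Gamma_tst = -0.808806, Gamma_ttt = -1.013716; k1 = (1.659174, 0.326536, -1.423559, 0.920576)
  k2: at (s, t) = (-0.537236, -0.213258), (ds/dtau, dt/dtau) = (1.623585, 0.349550); Gamma_sss = -0.303065, Gamma_sst = 1.183238, Gamma_stt = 9.390923, Gamma_tss = 0.021437, Gamma_tst = -0.825950, Gamma_ttt = -1.004740; k2 = (1.623585, 0.349550, -1.691579, 1.003750)
  k3: at (s, t) = (-0.538126, -0.212683), (ds/dtau, dt/dtau) = (1.616885, 0.351630); Gamma_sss = -0.305077, Gamma_sst = 1.183236, Gamma_stt = 9.399307, Gamma_tss = 0.021416, Gamma_tst = -0.825198, Gamma_ttt = -1.001815; k3 = (1.616885, 0.351630, -1.710040, 1.006203)
  k4: at (s, t) = (-0.497871, -0.203840), (ds/dtau, dt/dtau) = (1.573672, 0.376846); Gamma_sss = -0.276632, Gamma_sst = 1.139307, Gamma_stt = 9.262802, Gamma_tss = 0.019518, Gamma_tst = -0.841958, Gamma_ttt = -0.985724; k4 = (1.573672, 0.376846, -1.981667, 1.090268)
  Y <- Y + (h/6)(k1 + 2k2 + 2k3 + k4): s = -0.4978, t = -0.2039, ds/dtau = 1.5741, dt/dtau = 0.3768

Answer: s = -0.4978, t = -0.2039, ds/dtau = 1.5741, dt/dtau = 0.3768


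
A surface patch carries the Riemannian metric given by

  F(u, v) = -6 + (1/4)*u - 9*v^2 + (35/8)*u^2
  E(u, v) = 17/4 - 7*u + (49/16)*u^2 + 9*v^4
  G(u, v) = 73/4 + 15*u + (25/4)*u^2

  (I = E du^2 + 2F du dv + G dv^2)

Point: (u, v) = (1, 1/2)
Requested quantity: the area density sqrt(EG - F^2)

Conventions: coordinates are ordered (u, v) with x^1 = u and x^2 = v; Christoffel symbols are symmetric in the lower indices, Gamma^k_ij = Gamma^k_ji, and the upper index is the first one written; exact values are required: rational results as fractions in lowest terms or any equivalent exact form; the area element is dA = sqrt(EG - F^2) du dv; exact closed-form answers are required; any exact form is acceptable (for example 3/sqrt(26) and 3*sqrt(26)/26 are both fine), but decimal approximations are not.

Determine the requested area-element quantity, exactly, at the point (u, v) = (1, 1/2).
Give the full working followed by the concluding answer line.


E = 7/8, F = -29/8, G = 79/2; EG - F^2 = 1371/64

Answer: sqrt(EG - F^2) = sqrt(1371)/8


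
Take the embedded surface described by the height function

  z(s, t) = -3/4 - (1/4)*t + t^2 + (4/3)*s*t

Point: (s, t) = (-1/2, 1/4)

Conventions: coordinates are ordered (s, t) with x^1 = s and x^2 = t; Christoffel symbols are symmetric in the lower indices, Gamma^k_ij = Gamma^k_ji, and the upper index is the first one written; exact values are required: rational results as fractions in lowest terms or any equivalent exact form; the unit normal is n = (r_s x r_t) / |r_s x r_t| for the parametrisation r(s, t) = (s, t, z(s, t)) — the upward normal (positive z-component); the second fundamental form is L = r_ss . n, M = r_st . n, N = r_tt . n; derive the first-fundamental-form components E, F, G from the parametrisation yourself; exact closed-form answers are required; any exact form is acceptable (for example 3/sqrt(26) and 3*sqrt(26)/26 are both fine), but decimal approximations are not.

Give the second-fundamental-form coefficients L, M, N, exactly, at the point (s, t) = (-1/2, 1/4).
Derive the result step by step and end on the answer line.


z_s = 1/3, z_t = -5/12, z_ss = 0, z_st = 4/3, z_tt = 2
E = 10/9, F = -5/36, G = 169/144; answer radicand W^2 = 185/144
unnormalised second-form numerators: l = 0, m = 4/3, n = 2; L = l/sqrt(185/144), and similarly M = m/sqrt(W^2), N = n/sqrt(W^2)

Answer: L = 0, M = 16*sqrt(185)/185, N = 24*sqrt(185)/185


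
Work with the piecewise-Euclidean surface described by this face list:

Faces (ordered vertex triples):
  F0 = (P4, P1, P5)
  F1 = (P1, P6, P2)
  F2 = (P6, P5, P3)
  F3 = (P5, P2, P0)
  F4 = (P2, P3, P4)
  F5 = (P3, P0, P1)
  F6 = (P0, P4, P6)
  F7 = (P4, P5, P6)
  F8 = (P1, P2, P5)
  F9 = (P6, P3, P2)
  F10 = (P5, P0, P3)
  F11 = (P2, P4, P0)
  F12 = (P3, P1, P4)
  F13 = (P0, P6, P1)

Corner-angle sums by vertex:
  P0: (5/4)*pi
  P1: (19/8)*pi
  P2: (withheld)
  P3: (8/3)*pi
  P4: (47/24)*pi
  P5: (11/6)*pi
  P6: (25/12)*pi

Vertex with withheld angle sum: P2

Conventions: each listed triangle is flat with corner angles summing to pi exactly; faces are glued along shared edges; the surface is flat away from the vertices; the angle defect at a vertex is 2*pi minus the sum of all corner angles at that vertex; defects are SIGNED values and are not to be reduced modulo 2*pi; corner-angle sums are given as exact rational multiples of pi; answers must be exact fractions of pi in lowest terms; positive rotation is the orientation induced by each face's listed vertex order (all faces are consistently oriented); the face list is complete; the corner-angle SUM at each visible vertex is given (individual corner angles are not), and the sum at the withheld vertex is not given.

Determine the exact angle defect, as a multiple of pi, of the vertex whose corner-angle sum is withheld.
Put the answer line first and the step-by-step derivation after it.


Answer: defect(P2) = pi/6

V = 7, E = 21, F = 14; chi = V - E + F = 0
Gauss-Bonnet: total defect = 2*pi*chi = 0; visible defects sum to -pi/6


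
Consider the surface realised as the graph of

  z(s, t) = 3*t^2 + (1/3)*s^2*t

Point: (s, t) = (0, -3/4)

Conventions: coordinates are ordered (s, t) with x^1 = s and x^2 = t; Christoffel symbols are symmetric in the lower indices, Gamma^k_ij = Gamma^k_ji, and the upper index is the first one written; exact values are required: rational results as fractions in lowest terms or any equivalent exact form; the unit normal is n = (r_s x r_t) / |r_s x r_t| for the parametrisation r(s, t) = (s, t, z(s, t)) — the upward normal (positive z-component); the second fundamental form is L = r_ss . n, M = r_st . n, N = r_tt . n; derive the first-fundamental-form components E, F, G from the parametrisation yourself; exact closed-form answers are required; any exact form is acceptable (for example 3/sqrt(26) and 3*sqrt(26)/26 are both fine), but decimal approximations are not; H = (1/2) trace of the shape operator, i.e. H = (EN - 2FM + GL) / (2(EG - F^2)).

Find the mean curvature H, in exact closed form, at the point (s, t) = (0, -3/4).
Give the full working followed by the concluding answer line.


z_s = 0, z_t = -9/2, z_ss = -1/2, z_st = 0, z_tt = 6
E = 1, F = 0, G = 85/4; answer radicand W^2 = 85/4
unnormalised second-form numerators: l = -1/2, m = 0, n = 6; L = l/sqrt(85/4), and similarly M = m/sqrt(W^2), N = n/sqrt(W^2)
H = (E*n - 2*F*m + G*l) / (2*(EG - F^2)*sqrt(W^2)); E*n - 2*F*m + G*l = -37/8, EG - F^2 = 85/4, so H = (-37/340)/sqrt(85/4)

Answer: H = -37*sqrt(85)/14450


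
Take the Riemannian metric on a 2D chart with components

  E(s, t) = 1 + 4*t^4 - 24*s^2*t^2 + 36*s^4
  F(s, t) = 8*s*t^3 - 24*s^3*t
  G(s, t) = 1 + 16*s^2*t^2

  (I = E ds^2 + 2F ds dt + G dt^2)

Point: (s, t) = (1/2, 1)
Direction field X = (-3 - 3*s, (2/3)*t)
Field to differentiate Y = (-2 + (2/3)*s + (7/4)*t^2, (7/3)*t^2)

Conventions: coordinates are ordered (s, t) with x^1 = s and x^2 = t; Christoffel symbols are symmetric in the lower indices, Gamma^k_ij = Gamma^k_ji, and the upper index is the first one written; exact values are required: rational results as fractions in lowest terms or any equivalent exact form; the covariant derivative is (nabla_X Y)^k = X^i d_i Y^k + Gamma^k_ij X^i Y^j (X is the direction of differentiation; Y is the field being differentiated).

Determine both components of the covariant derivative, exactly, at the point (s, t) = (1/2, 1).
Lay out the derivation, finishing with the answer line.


E = 5/4, F = 1, G = 5 at the point
E_s = -6, E_t = 4, F_s = -10, F_t = 9, G_s = 16, G_t = 8
EG - F^2 = 21/4;  g^inv = (4/21) * [[5, -1], [-1, 5/4]]
first-kind symbols [ij,l] = (1/2)(d_i g_jl + d_j g_il - d_l g_ij): [ss,s] = E_s/2 = -3, [ss,t] = F_s - E_t/2 = -12, [st,s] = E_t/2 = 2, [st,t] = G_s/2 = 8, [tt,s] = F_t - G_s/2 = 1, [tt,t] = G_t/2 = 4
Gamma^s_ij = (G*[ij,s] - F*[ij,t])/(EG - F^2), Gamma^t_ij = (E*[ij,t] - F*[ij,s])/(EG - F^2)
Gamma_sss = -4/7, Gamma_sst = 8/21, Gamma_stt = 4/21, Gamma_tss = -16/7, Gamma_tst = 32/21, Gamma_ttt = 16/21
X = (-9/2, 2/3), Y = (1/12, 7/3) at the point

Answer: (nabla_X Y)^s = -521/126, (nabla_X Y)^t = -226/21
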